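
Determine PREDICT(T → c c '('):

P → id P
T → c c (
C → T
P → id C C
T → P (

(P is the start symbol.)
PREDICT(T → c c '(') = (FIRST(RHS) \ {ε}) ∪ (FOLLOW(T) if ε ∈ FIRST(RHS), i.e. RHS ⇒* ε)
FIRST(c c '(') = { 'c' }
ε ∉ FIRST(c c '('), so FOLLOW(T) is not added.
PREDICT(T → c c '(') = { 'c' }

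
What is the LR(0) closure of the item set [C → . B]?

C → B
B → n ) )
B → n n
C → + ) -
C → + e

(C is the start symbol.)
Start with: [C → . B]
  [C → . B] has the dot before B: add [B → . n ) )], [B → . n n]
No further items can be added.

CLOSURE = { [B → . n ) )], [B → . n n], [C → . B] }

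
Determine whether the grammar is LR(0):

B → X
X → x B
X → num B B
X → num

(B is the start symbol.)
No. Shift-reduce conflict between [X → num .] and [X → . num]

A grammar is LR(0) if no state in the canonical LR(0) collection has:
  - both a shift item (dot before a terminal) and a complete item (shift-reduce conflict), or
  - two or more complete items (reduce-reduce conflict; the accept item [B' → B .] counts as a complete item here).

Augment with B' → B and build the canonical LR(0) collection (I0 = CLOSURE({[B' → . B]}), then GOTO on every symbol after a dot until no new states appear). It has 8 states:
  I0: { [B → . X], [B' → . B], [X → . num B B], [X → . num], [X → . x B] }  — shift
  I1: { [B' → B .] }  — accept
  I2: { [B → X .] }  — reduce
  I3: { [B → . X], [X → . num B B], [X → . num], [X → . x B], [X → num . B B], [X → num .] }  — shift, reduce
  I4: { [B → . X], [X → . num B B], [X → . num], [X → . x B], [X → x . B] }  — shift
  I5: { [X → x B .] }  — reduce
  I6: { [B → . X], [X → . num B B], [X → . num], [X → . x B], [X → num B . B] }  — shift
  I7: { [X → num B B .] }  — reduce

Conflict in state I3:
  Shift-reduce conflict between [X → num .] and [X → . num]
So the grammar is NOT LR(0).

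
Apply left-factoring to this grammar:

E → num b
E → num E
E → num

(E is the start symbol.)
Left-factoring transforms A → αβ₁ | αβ₂ into A → αA' and A' → β₁ | β₂
(α is the longest common prefix among the alternatives). Repeat until
no nonterminal has two alternatives with a common prefix.

Round 1: E has alternatives sharing prefix 'num'. Introduce E': E → num E'
  Add: E' → b
  Add: E' → E
  Add: E' → ε

No remaining common prefixes — done.

Resulting grammar:
E → num E'
E' → b
E' → E
E' → ε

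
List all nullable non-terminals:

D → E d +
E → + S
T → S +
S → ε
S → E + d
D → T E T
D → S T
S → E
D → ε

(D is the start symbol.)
{ 'D', 'S' }

ε-productions: S → ε, D → ε
So S, D are immediately nullable.
No further non-terminal can be added: every production for the remaining non-terminals contains a terminal or a non-nullable non-terminal.
Nullable = { 'D', 'S' }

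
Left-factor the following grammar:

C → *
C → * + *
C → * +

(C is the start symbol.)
Left-factoring transforms A → αβ₁ | αβ₂ into A → αA' and A' → β₁ | β₂
(α is the longest common prefix among the alternatives). Repeat until
no nonterminal has two alternatives with a common prefix.

Round 1: C has alternatives sharing prefix '*'. Introduce C': C → * C'
  Add: C' → ε
  Add: C' → + *
  Add: C' → +

Round 2: C' has alternatives sharing prefix '+'. Introduce C'': C' → + C''
  Add: C'' → *
  Add: C'' → ε

No remaining common prefixes — done.

Resulting grammar:
C → * C'
C' → ε
C' → + C''
C'' → *
C'' → ε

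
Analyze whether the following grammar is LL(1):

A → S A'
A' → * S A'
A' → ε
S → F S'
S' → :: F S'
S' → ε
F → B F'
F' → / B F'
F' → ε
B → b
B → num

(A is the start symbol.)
Yes, the grammar is LL(1).

Relevant sets:
  FOLLOW(A') = { $ }
  FOLLOW(S') = { $, '*' }
  FOLLOW(F') = { $, '*', '::' }

For A':
  PREDICT(A' → '*' S A') = { '*' }
  PREDICT(A' → ε) = { $ }
For S':
  PREDICT(S' → :: F S') = { '::' }
  PREDICT(S' → ε) = { $, '*' }
For F':
  PREDICT(F' → '/' B F') = { '/' }
  PREDICT(F' → ε) = { $, '*', '::' }
For B:
  PREDICT(B → b) = { 'b' }
  PREDICT(B → num) = { 'num' }
A, S, F have a single production, so nothing to check there.

All predict sets are disjoint. The grammar IS LL(1).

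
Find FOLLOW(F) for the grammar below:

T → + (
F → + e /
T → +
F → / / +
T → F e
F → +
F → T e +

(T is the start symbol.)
To compute FOLLOW(F), find every occurrence of F on a right-hand side N → α F β: add FIRST(β) \ {ε}, and if β is empty or nullable also add FOLLOW(N). Iterate to a fixed point.

In T → F e: F is followed by e, add FIRST(e) \ {ε} = { 'e' }

Taking the union: FOLLOW(F) = { 'e' }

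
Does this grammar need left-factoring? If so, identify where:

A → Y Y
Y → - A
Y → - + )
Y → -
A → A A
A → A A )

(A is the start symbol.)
Yes, A has productions with common prefix 'A A'; Y has productions with common prefix '-'

Left-factoring is needed when two productions for the same non-terminal
share a common prefix on the right-hand side.

Productions for A:
  A → Y Y
  A → A A
  A → A A )
Productions for Y:
  Y → - A
  Y → - + )
  Y → -

Found common prefix 'A A' in productions for A
Found common prefix '-' in productions for Y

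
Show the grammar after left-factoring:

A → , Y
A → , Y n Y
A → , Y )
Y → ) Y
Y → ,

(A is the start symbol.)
Left-factoring transforms A → αβ₁ | αβ₂ into A → αA' and A' → β₁ | β₂
(α is the longest common prefix among the alternatives). Repeat until
no nonterminal has two alternatives with a common prefix.

Round 1: A has alternatives sharing prefix ', Y'. Introduce A': A → , Y A'
  Add: A' → ε
  Add: A' → n Y
  Add: A' → )

No remaining common prefixes — done.

Resulting grammar:
A → , Y A'
A' → ε
A' → n Y
A' → )
Y → ) Y
Y → ,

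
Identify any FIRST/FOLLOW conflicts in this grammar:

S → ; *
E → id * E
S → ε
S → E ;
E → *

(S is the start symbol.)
A FIRST/FOLLOW conflict occurs when a non-terminal N has a nullable alternative N → β (β ⇒* ε) and another alternative N → α with FIRST(α) ∩ FOLLOW(N) ≠ ∅: on such a lookahead the parser cannot decide between expanding α and letting N vanish via β.

Nullable non-terminals: S.
FIRST sets used below: FIRST(E) = { '*', 'id' }

S: nullable alternative(s) S → ε; FOLLOW(S) = { $ }
  S → ; *: FIRST \ {ε} = { ';' } — disjoint from FOLLOW(S)
  S → ε: FIRST \ {ε} = { } — this is the only nullable alternative, skip
  S → E ;: FIRST \ {ε} = { '*', 'id' } — disjoint from FOLLOW(S)

E has no nullable alternative, so no FIRST/FOLLOW check is needed there.

No FIRST/FOLLOW conflicts found.

Answer: No FIRST/FOLLOW conflicts.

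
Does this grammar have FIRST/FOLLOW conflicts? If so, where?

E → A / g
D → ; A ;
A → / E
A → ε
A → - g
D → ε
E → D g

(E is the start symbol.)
Nullable non-terminals: A, D.

A: nullable alternative(s) A → ε; FOLLOW(A) = { '/', ';' }
  A → / E: FIRST \ {ε} = { '/' } — overlaps FOLLOW(A) on { '/' }: CONFLICT
  A → ε: FIRST \ {ε} = { } — this is the only nullable alternative, skip
  A → - g: FIRST \ {ε} = { '-' } — disjoint from FOLLOW(A)

D: nullable alternative(s) D → ε; FOLLOW(D) = { 'g' }
  D → ; A ;: FIRST \ {ε} = { ';' } — disjoint from FOLLOW(D)
  D → ε: FIRST \ {ε} = { } — this is the only nullable alternative, skip

E has no nullable alternative, so no FIRST/FOLLOW check is needed there.

So the grammar has 1 FIRST/FOLLOW conflict (marked CONFLICT above).

Answer: Yes. A → '/' E with FOLLOW(A) on { '/' }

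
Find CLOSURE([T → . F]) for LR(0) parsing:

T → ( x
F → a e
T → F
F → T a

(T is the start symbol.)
To compute CLOSURE, for each item [A → α.Bβ] where B is a non-terminal, add [B → .γ] for all productions B → γ; repeat for the newly added items until nothing changes.

Start with: [T → . F]
  [T → . F] has the dot before F: add [F → . a e], [F → . T a]
  [F → . T a] has the dot before T: add [T → . ( x]
No further items can be added.

CLOSURE = { [F → . T a], [F → . a e], [T → . ( x], [T → . F] }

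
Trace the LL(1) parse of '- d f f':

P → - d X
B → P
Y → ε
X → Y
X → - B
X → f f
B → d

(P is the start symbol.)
Stack is shown with the top on the left.

Stack    Input      Action
--------------------------
P $      - d f f $  output P → - d X
- d X $  - d f f $  match '-'
d X $    d f f $    match 'd'
X $      f f $      output X → f f
f f $    f f $      match 'f'
f $      f $        match 'f'
$        $          accept

The string is accepted.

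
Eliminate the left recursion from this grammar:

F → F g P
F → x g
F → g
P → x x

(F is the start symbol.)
F is directly left-recursive. The standard transformation for
  A → A α₁ | ... | A α_m | β₁ | ... | β_n
is
  A  → β₁ A' | ... | β_n A'
  A' → α₁ A' | ... | α_m A' | ε

F → x g becomes F → x g F'
F → g becomes F → g F'
F → F g P becomes F' → g P F'
Add F' → ε

Productions for other non-terminals are unchanged:
  P → x x

Resulting grammar:
F → x g F'
F → g F'
F' → g P F'
F' → ε
P → x x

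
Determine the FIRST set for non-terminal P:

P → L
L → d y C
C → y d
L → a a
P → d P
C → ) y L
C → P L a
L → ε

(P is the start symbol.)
FIRST sets of the other non-terminals involved (by the same procedure, iterated to a fixed point):
  FIRST(L) = { 'a', 'd', ε }

From P → L:
  - L is a non-terminal: add FIRST(L) \ {ε} = { 'a', 'd' }
    L is nullable and nothing follows, so the whole right-hand side can vanish: ε ∈ FIRST(P)
From P → d P:
  - d is a terminal: add 'd' and stop

Collecting: FIRST(P) = { 'a', 'd', ε }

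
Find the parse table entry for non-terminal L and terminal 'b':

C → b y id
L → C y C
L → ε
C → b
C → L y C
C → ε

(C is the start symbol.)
L → C y C

To find M[L, 'b'], we find productions for L where 'b' is in the predict set (PREDICT(N → α) = (FIRST(α) \ {ε}) ∪ (FOLLOW(N) if α ⇒* ε)).

Relevant sets:
  FIRST(C) = { 'b', 'y', ε }
  FOLLOW(L) = { 'y' }

L → C y C: PREDICT = { 'b', 'y' }
  'b' is in predict set, so this production goes in M[L, 'b']
L → ε: PREDICT = { 'y' }

M[L, 'b'] = L → C y C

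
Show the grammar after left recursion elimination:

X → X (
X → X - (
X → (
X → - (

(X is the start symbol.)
X is directly left-recursive. The standard transformation for
  A → A α₁ | ... | A α_m | β₁ | ... | β_n
is
  A  → β₁ A' | ... | β_n A'
  A' → α₁ A' | ... | α_m A' | ε

X → ( becomes X → ( X'
X → - ( becomes X → - ( X'
X → X ( becomes X' → ( X'
X → X - ( becomes X' → - ( X'
Add X' → ε

Resulting grammar:
X → ( X'
X → - ( X'
X' → ( X'
X' → - ( X'
X' → ε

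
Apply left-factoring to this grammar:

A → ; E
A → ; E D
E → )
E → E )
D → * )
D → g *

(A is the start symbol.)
Left-factoring transforms A → αβ₁ | αβ₂ into A → αA' and A' → β₁ | β₂
(α is the longest common prefix among the alternatives). Repeat until
no nonterminal has two alternatives with a common prefix.

Round 1: A has alternatives sharing prefix '; E'. Introduce A': A → ; E A'
  Add: A' → ε
  Add: A' → D

No remaining common prefixes — done.

Resulting grammar:
A → ; E A'
A' → ε
A' → D
E → )
E → E )
D → * )
D → g *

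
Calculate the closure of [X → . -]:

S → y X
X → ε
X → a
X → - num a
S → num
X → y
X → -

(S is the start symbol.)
{ [X → . -] }

To compute CLOSURE, for each item [A → α.Bβ] where B is a non-terminal, add [B → .γ] for all productions B → γ; repeat for the newly added items until nothing changes.

Start with: [X → . -]
The dot precedes the terminal '-', so nothing is added.

CLOSURE = { [X → . -] }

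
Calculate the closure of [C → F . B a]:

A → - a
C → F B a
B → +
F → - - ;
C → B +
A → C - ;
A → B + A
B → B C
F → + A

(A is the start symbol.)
{ [B → . +], [B → . B C], [C → F . B a] }

Start with: [C → F . B a]
  [C → F . B a] has the dot before B: add [B → . +], [B → . B C]
No further items can be added.

CLOSURE = { [B → . +], [B → . B C], [C → F . B a] }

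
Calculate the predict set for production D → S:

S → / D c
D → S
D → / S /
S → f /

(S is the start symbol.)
PREDICT(D → S) = (FIRST(RHS) \ {ε}) ∪ (FOLLOW(D) if ε ∈ FIRST(RHS), i.e. RHS ⇒* ε)
FIRST(S) = { '/', 'f' }
FIRST(S) = { '/', 'f' }
ε ∉ FIRST(S), so FOLLOW(D) is not added.
PREDICT(D → S) = { '/', 'f' }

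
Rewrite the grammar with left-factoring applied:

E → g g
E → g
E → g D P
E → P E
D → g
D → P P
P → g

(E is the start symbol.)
E → g E'
E' → g
E' → ε
E' → D P
E → P E
D → g
D → P P
P → g

Left-factoring transforms A → αβ₁ | αβ₂ into A → αA' and A' → β₁ | β₂
(α is the longest common prefix among the alternatives). Repeat until
no nonterminal has two alternatives with a common prefix.

Round 1: E has alternatives sharing prefix 'g'. Introduce E': E → g E'
  Add: E' → g
  Add: E' → ε
  Add: E' → D P

No remaining common prefixes — done.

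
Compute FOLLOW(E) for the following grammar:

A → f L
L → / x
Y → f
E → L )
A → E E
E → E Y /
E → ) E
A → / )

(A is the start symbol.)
To compute FOLLOW(E), find every occurrence of E on a right-hand side N → α E β: add FIRST(β) \ {ε}, and if β is empty or nullable also add FOLLOW(N). Iterate to a fixed point.

In A → E E: E is followed by E, add FIRST(E) \ {ε} = { ')', '/' }
In A → E E: E is at the end, add FOLLOW(A)
In E → E Y /: E is followed by Y '/', add FIRST(Y '/') \ {ε} = { 'f' }
In E → ) E: E is at the end; this adds FOLLOW(E) to itself — nothing new

The FOLLOW sets referred to above (computed the same way, to a fixed point):
  FOLLOW(A) = { $ }

Taking the union: FOLLOW(E) = { $, ')', '/', 'f' }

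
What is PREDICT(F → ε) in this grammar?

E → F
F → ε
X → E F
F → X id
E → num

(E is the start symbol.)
{ $, 'id', 'num' }

PREDICT(F → ε) = (FIRST(RHS) \ {ε}) ∪ (FOLLOW(F) if ε ∈ FIRST(RHS), i.e. RHS ⇒* ε)
The right-hand side is ε (FIRST(ε) = { ε }), so the predict set is FOLLOW(F) = { $, 'id', 'num' }
PREDICT(F → ε) = { $, 'id', 'num' }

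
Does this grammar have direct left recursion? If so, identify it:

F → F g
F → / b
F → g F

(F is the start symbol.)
Yes, F is left-recursive

Direct left recursion occurs when N → N α for some non-terminal N (the right-hand side begins with the left-hand side itself).

F → F g: LEFT RECURSIVE (starts with F)
F → / b: starts with '/'
F → g F: starts with g

The grammar has direct left recursion on: F.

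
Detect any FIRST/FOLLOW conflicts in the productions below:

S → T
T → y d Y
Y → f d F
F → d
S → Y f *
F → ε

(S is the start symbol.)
Nullable non-terminals: F.

F: nullable alternative(s) F → ε; FOLLOW(F) = { $, 'f' }
  F → d: FIRST \ {ε} = { 'd' } — disjoint from FOLLOW(F)
  F → ε: FIRST \ {ε} = { } — this is the only nullable alternative, skip

S, T, Y have no nullable alternative, so no FIRST/FOLLOW check is needed there.

No FIRST/FOLLOW conflicts found.

Answer: No FIRST/FOLLOW conflicts.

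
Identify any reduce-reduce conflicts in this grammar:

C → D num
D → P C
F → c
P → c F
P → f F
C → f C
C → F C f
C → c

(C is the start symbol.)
A reduce-reduce conflict occurs when an LR(0) state has two complete items [A → α .] and [B → β .] — both call for a reduction, and with no lookahead the parser cannot choose between them.

Augment with C' → C and build the canonical LR(0) collection (I0 = CLOSURE({[C' → . C]}), then GOTO on every symbol after a dot until no new states appear). It has 15 states:
  I0: { [C → . D num], [C → . F C f], [C → . c], [C → . f C], [C' → . C], [D → . P C], [F → . c], [P → . c F], [P → . f F] }  — shift
  I1: { [C' → C .] }  — accept
  I2: { [C → D . num] }  — shift
  I3: { [C → . D num], [C → . F C f], [C → . c], [C → . f C], [C → F . C f], [D → . P C], [F → . c], [P → . c F], [P → . f F] }  — shift
  I4: { [C → . D num], [C → . F C f], [C → . c], [C → . f C], [D → . P C], [D → P . C], [F → . c], [P → . c F], [P → . f F] }  — shift
  I5: { [C → c .], [F → . c], [F → c .], [P → c . F] }  — shift, 2 reduces
  I6: { [C → . D num], [C → . F C f], [C → . c], [C → . f C], [C → f . C], [D → . P C], [F → . c], [P → . c F], [P → . f F], [P → f . F] }  — shift
  I7: { [C → f C .] }  — reduce
  I8: { [C → . D num], [C → . F C f], [C → . c], [C → . f C], [C → F . C f], [D → . P C], [F → . c], [P → . c F], [P → . f F], [P → f F .] }  — shift, reduce
  I9: { [C → F C . f] }  — shift
  I10: { [C → F C f .] }  — reduce
  I11: { [P → c F .] }  — reduce
  I12: { [F → c .] }  — reduce
  I13: { [D → P C .] }  — reduce
  I14: { [C → D num .] }  — reduce

I5 contains complete items [C → c .], [F → c .] — reduce-reduce conflict.

Answer: Yes — I5: [C → c .] vs [F → c .]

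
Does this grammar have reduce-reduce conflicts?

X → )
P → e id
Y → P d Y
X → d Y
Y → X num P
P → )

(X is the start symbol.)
Yes — I4: [P → ) .] vs [X → ) .]

A reduce-reduce conflict occurs when an LR(0) state has two complete items [A → α .] and [B → β .] — both call for a reduction, and with no lookahead the parser cannot choose between them.

Augment with X' → X and build the canonical LR(0) collection (I0 = CLOSURE({[X' → . X]}), then GOTO on every symbol after a dot until no new states appear). It has 15 states:
  I0: { [X → . )], [X → . d Y], [X' → . X] }  — shift
  I1: { [X → ) .] }  — reduce
  I2: { [X' → X .] }  — accept
  I3: { [P → . )], [P → . e id], [X → . )], [X → . d Y], [X → d . Y], [Y → . P d Y], [Y → . X num P] }  — shift
  I4: { [P → ) .], [X → ) .] }  — 2 reduces
  I5: { [Y → P . d Y] }  — shift
  I6: { [Y → X . num P] }  — shift
  I7: { [X → d Y .] }  — reduce
  I8: { [P → e . id] }  — shift
  I9: { [P → e id .] }  — reduce
  I10: { [P → . )], [P → . e id], [Y → X num . P] }  — shift
  I11: { [P → ) .] }  — reduce
  I12: { [Y → X num P .] }  — reduce
  I13: { [P → . )], [P → . e id], [X → . )], [X → . d Y], [Y → . P d Y], [Y → . X num P], [Y → P d . Y] }  — shift
  I14: { [Y → P d Y .] }  — reduce

I4 contains complete items [P → ) .], [X → ) .] — reduce-reduce conflict.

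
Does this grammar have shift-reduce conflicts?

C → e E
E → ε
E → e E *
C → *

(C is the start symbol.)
A shift-reduce conflict occurs when an LR(0) state has both:
  - a complete (reduce) item [A → α .] (dot at the end), and
  - a shift item [B → β . c γ] (dot before a terminal).

Augment with C' → C and build the canonical LR(0) collection (I0 = CLOSURE({[C' → . C]}), then GOTO on every symbol after a dot until no new states appear). It has 8 states:
  I0: { [C → . *], [C → . e E], [C' → . C] }  — shift
  I1: { [C → * .] }  — reduce
  I2: { [C' → C .] }  — accept
  I3: { [C → e . E], [E → . e E *], [E → .] }  — shift, reduce
  I4: { [C → e E .] }  — reduce
  I5: { [E → . e E *], [E → .], [E → e . E *] }  — shift, reduce
  I6: { [E → e E . *] }  — shift
  I7: { [E → e E * .] }  — reduce

I3 contains reduce item [E → .] and shift item [E → . e E *] — shift-reduce conflict.
I5 contains reduce item [E → .] and shift item [E → . e E *] — shift-reduce conflict.

Answer: Yes — I3: [E → .] vs [E → . e E *]; I5: [E → .] vs [E → . e E *]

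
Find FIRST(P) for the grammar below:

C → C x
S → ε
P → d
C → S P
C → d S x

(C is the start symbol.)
{ 'd' }

From P → d:
  - d is a terminal: add 'd' and stop

Collecting: FIRST(P) = { 'd' }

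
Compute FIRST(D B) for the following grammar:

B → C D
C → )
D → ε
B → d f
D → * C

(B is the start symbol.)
{ ')', '*', 'd' }

FIRST sets of the non-terminals involved (from the grammar, by fixed-point iteration):
  FIRST(D) = { '*', ε }
  FIRST(B) = { ')', 'd' }

To compute FIRST(D B), process the symbols left to right:
Symbol D is a non-terminal. Add FIRST(D) \ {ε} = { '*' }
D is nullable (ε ∈ FIRST(D)), continue to the next symbol.
Symbol B is a non-terminal. Add FIRST(B) \ {ε} = { ')', 'd' }
B is not nullable (ε ∉ FIRST(B)), so stop here.
FIRST(D B) = { ')', '*', 'd' }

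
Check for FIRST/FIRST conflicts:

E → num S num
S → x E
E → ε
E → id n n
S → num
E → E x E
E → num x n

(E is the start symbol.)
FIRST sets of the non-terminals at (or reachable through a nullable prefix from) the front of some alternative:
  FIRST(E) = { 'id', 'num', 'x', ε }

Productions for E:
  E → num S num: FIRST = { 'num' }
  E → ε: FIRST = { ε }
  E → id n n: FIRST = { 'id' }
  E → E x E: FIRST = { 'id', 'num', 'x' }
  E → num x n: FIRST = { 'num' }
Productions for S:
  S → x E: FIRST = { 'x' }
  S → num: FIRST = { 'num' }

Conflict for E: E → num S num and E → E x E
  Overlap: { 'num' }
Conflict for E: E → num S num and E → num x n
  Overlap: { 'num' }
Conflict for E: E → id n n and E → E x E
  Overlap: { 'id' }
Conflict for E: E → E x E and E → num x n
  Overlap: { 'num' }

Answer: Yes. E → num S num / E → E x E on { 'num' }; E → num S num / E → num x n on { 'num' }; E → id n n / E → E x E on { 'id' }; E → E x E / E → num x n on { 'num' }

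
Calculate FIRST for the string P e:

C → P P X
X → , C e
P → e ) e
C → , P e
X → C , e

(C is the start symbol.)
FIRST sets of the non-terminals involved (from the grammar, by fixed-point iteration):
  FIRST(P) = { 'e' }

To compute FIRST(P e), process the symbols left to right:
Symbol P is a non-terminal. Add FIRST(P) \ {ε} = { 'e' }
P is not nullable (ε ∉ FIRST(P)), so stop here.
FIRST(P e) = { 'e' }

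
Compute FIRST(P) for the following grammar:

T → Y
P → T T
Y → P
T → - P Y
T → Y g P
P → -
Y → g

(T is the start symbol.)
To compute FIRST(P), examine every production with P on the left-hand side, reading each right-hand side left to right until a non-nullable symbol is reached.

FIRST sets of the other non-terminals involved (by the same procedure, iterated to a fixed point):
  FIRST(T) = { '-', 'g' }

From P → T T:
  - T is a non-terminal: add FIRST(T) \ {ε} = { '-', 'g' }
    T is not nullable, so stop
From P → -:
  - '-' is a terminal: add '-' and stop

Collecting: FIRST(P) = { '-', 'g' }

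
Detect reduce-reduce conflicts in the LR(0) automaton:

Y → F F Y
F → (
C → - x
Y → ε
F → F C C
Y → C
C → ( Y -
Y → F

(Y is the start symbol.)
Yes — I1: [F → ( .] vs [Y → .]

A reduce-reduce conflict occurs when an LR(0) state has two complete items [A → α .] and [B → β .] — both call for a reduction, and with no lookahead the parser cannot choose between them.

Augment with Y' → Y and build the canonical LR(0) collection (I0 = CLOSURE({[Y' → . Y]}), then GOTO on every symbol after a dot until no new states appear). It has 15 states:
  I0: { [C → . ( Y -], [C → . - x], [F → . (], [F → . F C C], [Y → . C], [Y → . F F Y], [Y → . F], [Y → .], [Y' → . Y] }  — shift, reduce
  I1: { [C → ( . Y -], [C → . ( Y -], [C → . - x], [F → ( .], [F → . (], [F → . F C C], [Y → . C], [Y → . F F Y], [Y → . F], [Y → .] }  — shift, 2 reduces
  I2: { [C → - . x] }  — shift
  I3: { [Y → C .] }  — reduce
  I4: { [C → . ( Y -], [C → . - x], [F → . (], [F → . F C C], [F → F . C C], [Y → F . F Y], [Y → F .] }  — shift, reduce
  I5: { [Y' → Y .] }  — accept
  I6: { [C → . ( Y -], [C → . - x], [F → F C . C] }  — shift
  I7: { [C → . ( Y -], [C → . - x], [F → . (], [F → . F C C], [F → F . C C], [Y → . C], [Y → . F F Y], [Y → . F], [Y → .], [Y → F F . Y] }  — shift, reduce
  I8: { [C → . ( Y -], [C → . - x], [F → F C . C], [Y → C .] }  — shift, reduce
  I9: { [Y → F F Y .] }  — reduce
  I10: { [C → ( . Y -], [C → . ( Y -], [C → . - x], [F → . (], [F → . F C C], [Y → . C], [Y → . F F Y], [Y → . F], [Y → .] }  — shift, reduce
  I11: { [F → F C C .] }  — reduce
  I12: { [C → ( Y . -] }  — shift
  I13: { [C → ( Y - .] }  — reduce
  I14: { [C → - x .] }  — reduce

I1 contains complete items [F → ( .], [Y → .] — reduce-reduce conflict.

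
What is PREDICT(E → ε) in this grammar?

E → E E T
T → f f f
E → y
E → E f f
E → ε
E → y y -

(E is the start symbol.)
PREDICT(E → ε) = (FIRST(RHS) \ {ε}) ∪ (FOLLOW(E) if ε ∈ FIRST(RHS), i.e. RHS ⇒* ε)
The right-hand side is ε (FIRST(ε) = { ε }), so the predict set is FOLLOW(E) = { $, 'f', 'y' }
PREDICT(E → ε) = { $, 'f', 'y' }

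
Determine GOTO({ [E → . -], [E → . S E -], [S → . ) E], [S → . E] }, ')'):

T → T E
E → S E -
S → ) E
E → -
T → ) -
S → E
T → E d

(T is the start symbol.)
{ [E → . -], [E → . S E -], [S → ) . E], [S → . ) E], [S → . E] }

GOTO(I, ')') = CLOSURE({ [A → αX.β] : [A → α.Xβ] ∈ I, X = ')' })

Items with dot before ')', with the dot advanced:
  [S → . ) E] → [S → ) . E]
Closure of the advanced items:
  [S → ) . E] has the dot before E: add [E → . S E -], [E → . -]
  [E → . S E -] has the dot before S: add [S → . ) E], [S → . E]

GOTO = { [E → . -], [E → . S E -], [S → ) . E], [S → . ) E], [S → . E] }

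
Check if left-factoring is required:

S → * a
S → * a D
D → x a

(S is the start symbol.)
Left-factoring is needed when two productions for the same non-terminal
share a common prefix on the right-hand side.

Productions for S:
  S → * a
  S → * a D

Found common prefix '* a' in productions for S

Answer: Yes, S has productions with common prefix '* a'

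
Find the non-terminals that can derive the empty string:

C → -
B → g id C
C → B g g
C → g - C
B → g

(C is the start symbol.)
None

There are no ε-productions, so no non-terminal can derive ε.
No non-terminals are nullable.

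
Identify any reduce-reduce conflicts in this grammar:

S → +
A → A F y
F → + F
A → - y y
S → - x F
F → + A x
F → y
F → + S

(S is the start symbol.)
A reduce-reduce conflict occurs when an LR(0) state has two complete items [A → α .] and [B → β .] — both call for a reduction, and with no lookahead the parser cannot choose between them.

Augment with S' → S and build the canonical LR(0) collection (I0 = CLOSURE({[S' → . S]}), then GOTO on every symbol after a dot until no new states appear). It has 18 states:
  I0: { [S → . +], [S → . - x F], [S' → . S] }  — shift
  I1: { [S → + .] }  — reduce
  I2: { [S → - . x F] }  — shift
  I3: { [S' → S .] }  — accept
  I4: { [F → . + A x], [F → . + F], [F → . + S], [F → . y], [S → - x . F] }  — shift
  I5: { [A → . - y y], [A → . A F y], [F → + . A x], [F → + . F], [F → + . S], [F → . + A x], [F → . + F], [F → . + S], [F → . y], [S → . +], [S → . - x F] }  — shift
  I6: { [S → - x F .] }  — reduce
  I7: { [F → y .] }  — reduce
  I8: { [A → . - y y], [A → . A F y], [F → + . A x], [F → + . F], [F → + . S], [F → . + A x], [F → . + F], [F → . + S], [F → . y], [S → + .], [S → . +], [S → . - x F] }  — shift, reduce
  I9: { [A → - . y y], [S → - . x F] }  — shift
  I10: { [A → A . F y], [F → + A . x], [F → . + A x], [F → . + F], [F → . + S], [F → . y] }  — shift
  I11: { [F → + F .] }  — reduce
  I12: { [F → + S .] }  — reduce
  I13: { [A → A F . y] }  — shift
  I14: { [F → + A x .] }  — reduce
  I15: { [A → A F y .] }  — reduce
  I16: { [A → - y . y] }  — shift
  I17: { [A → - y y .] }  — reduce

No state contains more than one complete item.

Answer: No reduce-reduce conflicts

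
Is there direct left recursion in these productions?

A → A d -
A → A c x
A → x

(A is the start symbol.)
A → A d -: LEFT RECURSIVE (starts with A)
A → A c x: LEFT RECURSIVE (starts with A)
A → x: starts with x

The grammar has direct left recursion on: A.

Answer: Yes, A is left-recursive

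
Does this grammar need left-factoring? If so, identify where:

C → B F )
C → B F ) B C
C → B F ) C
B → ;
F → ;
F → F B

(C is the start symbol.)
Left-factoring is needed when two productions for the same non-terminal
share a common prefix on the right-hand side.

Productions for C:
  C → B F )
  C → B F ) B C
  C → B F ) C
Productions for F:
  F → ;
  F → F B

Found common prefix 'B F )' in productions for C

Answer: Yes, C has productions with common prefix 'B F )'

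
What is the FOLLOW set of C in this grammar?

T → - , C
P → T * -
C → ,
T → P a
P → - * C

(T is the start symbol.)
{ $, '*', 'a' }

To compute FOLLOW(C), find every occurrence of C on a right-hand side N → α C β: add FIRST(β) \ {ε}, and if β is empty or nullable also add FOLLOW(N). Iterate to a fixed point.

In T → - , C: C is at the end, add FOLLOW(T)
In P → - * C: C is at the end, add FOLLOW(P)

The FOLLOW sets referred to above (computed the same way, to a fixed point):
  FOLLOW(T) = { $, '*' }
  FOLLOW(P) = { 'a' }

Taking the union: FOLLOW(C) = { $, '*', 'a' }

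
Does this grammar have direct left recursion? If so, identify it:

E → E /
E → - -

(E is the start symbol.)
Direct left recursion occurs when N → N α for some non-terminal N (the right-hand side begins with the left-hand side itself).

E → E /: LEFT RECURSIVE (starts with E)
E → - -: starts with '-'

The grammar has direct left recursion on: E.

Answer: Yes, E is left-recursive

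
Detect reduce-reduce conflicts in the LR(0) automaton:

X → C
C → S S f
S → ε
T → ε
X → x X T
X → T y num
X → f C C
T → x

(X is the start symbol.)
Yes — I0: [S → .] vs [T → .]; I6: [S → .] vs [T → .]

Augment with X' → X and build the canonical LR(0) collection (I0 = CLOSURE({[X' → . X]}), then GOTO on every symbol after a dot until no new states appear). It has 16 states:
  I0: { [C → . S S f], [S → .], [T → . x], [T → .], [X → . C], [X → . T y num], [X → . f C C], [X → . x X T], [X' → . X] }  — shift, 2 reduces
  I1: { [X → C .] }  — reduce
  I2: { [C → S . S f], [S → .] }  — reduce
  I3: { [X → T . y num] }  — shift
  I4: { [X' → X .] }  — accept
  I5: { [C → . S S f], [S → .], [X → f . C C] }  — reduce
  I6: { [C → . S S f], [S → .], [T → . x], [T → .], [T → x .], [X → . C], [X → . T y num], [X → . f C C], [X → . x X T], [X → x . X T] }  — shift, 3 reduces
  I7: { [T → . x], [T → .], [X → x X . T] }  — shift, reduce
  I8: { [X → x X T .] }  — reduce
  I9: { [T → x .] }  — reduce
  I10: { [C → . S S f], [S → .], [X → f C . C] }  — reduce
  I11: { [X → f C C .] }  — reduce
  I12: { [X → T y . num] }  — shift
  I13: { [X → T y num .] }  — reduce
  I14: { [C → S S . f] }  — shift
  I15: { [C → S S f .] }  — reduce

I0 contains complete items [S → .], [T → .] — reduce-reduce conflict.
I6 contains complete items [S → .], [T → .], [T → x .] — reduce-reduce conflict.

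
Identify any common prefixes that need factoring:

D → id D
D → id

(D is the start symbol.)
Left-factoring is needed when two productions for the same non-terminal
share a common prefix on the right-hand side.

Productions for D:
  D → id D
  D → id

Found common prefix 'id' in productions for D

Answer: Yes, D has productions with common prefix 'id'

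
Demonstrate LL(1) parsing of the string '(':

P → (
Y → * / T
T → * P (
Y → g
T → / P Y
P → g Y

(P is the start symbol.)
Stack is shown with the top on the left.

Stack  Input  Action
--------------------
P $    ( $    output P → (
( $    ( $    match '('
$      $      accept

The string is accepted.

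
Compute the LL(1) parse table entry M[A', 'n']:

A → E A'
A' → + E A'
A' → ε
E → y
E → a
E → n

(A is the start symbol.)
Empty (error entry)

To find M[A', 'n'], we find productions for A' where 'n' is in the predict set (PREDICT(N → α) = (FIRST(α) \ {ε}) ∪ (FOLLOW(N) if α ⇒* ε)).

Relevant sets:
  FOLLOW(A') = { $ }

A' → + E A': PREDICT = { '+' }
A' → ε: PREDICT = { $ }

M[A', 'n'] is empty (no production applies)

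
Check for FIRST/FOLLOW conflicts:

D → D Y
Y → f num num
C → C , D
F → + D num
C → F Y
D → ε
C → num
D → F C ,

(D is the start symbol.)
A FIRST/FOLLOW conflict occurs when a non-terminal N has a nullable alternative N → β (β ⇒* ε) and another alternative N → α with FIRST(α) ∩ FOLLOW(N) ≠ ∅: on such a lookahead the parser cannot decide between expanding α and letting N vanish via β.

Nullable non-terminals: D.
FIRST sets used below: FIRST(D) = { '+', 'f', ε }, FIRST(Y) = { 'f' }, FIRST(F) = { '+' }

D: nullable alternative(s) D → ε; FOLLOW(D) = { $, ',', 'f', 'num' }
  D → D Y: FIRST \ {ε} = { '+', 'f' } — overlaps FOLLOW(D) on { 'f' }: CONFLICT
  D → ε: FIRST \ {ε} = { } — this is the only nullable alternative, skip
  D → F C ,: FIRST \ {ε} = { '+' } — disjoint from FOLLOW(D)

C, F, Y have no nullable alternative, so no FIRST/FOLLOW check is needed there.

So the grammar has 1 FIRST/FOLLOW conflict (marked CONFLICT above).

Answer: Yes. D → D Y with FOLLOW(D) on { 'f' }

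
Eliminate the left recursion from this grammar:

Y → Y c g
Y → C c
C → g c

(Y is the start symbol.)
Y → C c Y'
Y' → c g Y'
Y' → ε
C → g c

Y is directly left-recursive. The standard transformation for
  A → A α₁ | ... | A α_m | β₁ | ... | β_n
is
  A  → β₁ A' | ... | β_n A'
  A' → α₁ A' | ... | α_m A' | ε

Y → C c becomes Y → C c Y'
Y → Y c g becomes Y' → c g Y'
Add Y' → ε

Productions for other non-terminals are unchanged:
  C → g c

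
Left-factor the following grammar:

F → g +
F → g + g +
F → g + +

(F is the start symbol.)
Left-factoring transforms A → αβ₁ | αβ₂ into A → αA' and A' → β₁ | β₂
(α is the longest common prefix among the alternatives). Repeat until
no nonterminal has two alternatives with a common prefix.

Round 1: F has alternatives sharing prefix 'g +'. Introduce F': F → g + F'
  Add: F' → ε
  Add: F' → g +
  Add: F' → +

No remaining common prefixes — done.

Resulting grammar:
F → g + F'
F' → ε
F' → g +
F' → +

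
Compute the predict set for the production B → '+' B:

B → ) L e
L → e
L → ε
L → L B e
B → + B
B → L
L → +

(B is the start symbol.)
PREDICT(B → '+' B) = (FIRST(RHS) \ {ε}) ∪ (FOLLOW(B) if ε ∈ FIRST(RHS), i.e. RHS ⇒* ε)
FIRST('+' B) = { '+' }
ε ∉ FIRST('+' B), so FOLLOW(B) is not added.
PREDICT(B → '+' B) = { '+' }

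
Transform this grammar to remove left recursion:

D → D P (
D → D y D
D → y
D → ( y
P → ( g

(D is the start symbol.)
D → y D'
D → ( y D'
D' → P ( D'
D' → y D D'
D' → ε
P → ( g

D is directly left-recursive. The standard transformation for
  A → A α₁ | ... | A α_m | β₁ | ... | β_n
is
  A  → β₁ A' | ... | β_n A'
  A' → α₁ A' | ... | α_m A' | ε

D → y becomes D → y D'
D → ( y becomes D → ( y D'
D → D P ( becomes D' → P ( D'
D → D y D becomes D' → y D D'
Add D' → ε

Productions for other non-terminals are unchanged:
  P → ( g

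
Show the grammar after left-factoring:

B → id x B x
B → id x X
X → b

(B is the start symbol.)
Left-factoring transforms A → αβ₁ | αβ₂ into A → αA' and A' → β₁ | β₂
(α is the longest common prefix among the alternatives). Repeat until
no nonterminal has two alternatives with a common prefix.

Round 1: B has alternatives sharing prefix 'id x'. Introduce B': B → id x B'
  Add: B' → B x
  Add: B' → X

No remaining common prefixes — done.

Resulting grammar:
B → id x B'
B' → B x
B' → X
X → b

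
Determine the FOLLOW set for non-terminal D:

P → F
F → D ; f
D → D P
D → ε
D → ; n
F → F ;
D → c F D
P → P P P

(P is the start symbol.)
{ ';', 'c' }

In F → D ; f: D is followed by ';' f, add FIRST(';' f) \ {ε} = { ';' }
In D → D P: D is followed by P, add FIRST(P) \ {ε} = { ';', 'c' }
In D → c F D: D is at the end; this adds FOLLOW(D) to itself — nothing new

Taking the union: FOLLOW(D) = { ';', 'c' }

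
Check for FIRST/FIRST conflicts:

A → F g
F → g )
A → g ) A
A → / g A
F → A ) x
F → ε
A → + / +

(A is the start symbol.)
Yes. A → F g / A → g ')' A on { 'g' }; A → F g / A → '/' g A on { '/' }; A → F g / A → '+' '/' '+' on { '+' }; F → g ')' / F → A ')' x on { 'g' }

FIRST sets of the non-terminals at (or reachable through a nullable prefix from) the front of some alternative:
  FIRST(F) = { '+', '/', 'g', ε }
  FIRST(A) = { '+', '/', 'g' }

Productions for A:
  A → F g: FIRST = { '+', '/', 'g' }
  A → g ) A: FIRST = { 'g' }
  A → / g A: FIRST = { '/' }
  A → + / +: FIRST = { '+' }
Productions for F:
  F → g ): FIRST = { 'g' }
  F → A ) x: FIRST = { '+', '/', 'g' }
  F → ε: FIRST = { ε }

Conflict for A: A → F g and A → g ) A
  Overlap: { 'g' }
Conflict for A: A → F g and A → / g A
  Overlap: { '/' }
Conflict for A: A → F g and A → + / +
  Overlap: { '+' }
Conflict for F: F → g ) and F → A ) x
  Overlap: { 'g' }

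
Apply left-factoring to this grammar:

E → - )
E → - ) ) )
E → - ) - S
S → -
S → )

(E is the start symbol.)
E → - ) E'
E' → ε
E' → ) )
E' → - S
S → -
S → )

Left-factoring transforms A → αβ₁ | αβ₂ into A → αA' and A' → β₁ | β₂
(α is the longest common prefix among the alternatives). Repeat until
no nonterminal has two alternatives with a common prefix.

Round 1: E has alternatives sharing prefix '- )'. Introduce E': E → - ) E'
  Add: E' → ε
  Add: E' → ) )
  Add: E' → - S

No remaining common prefixes — done.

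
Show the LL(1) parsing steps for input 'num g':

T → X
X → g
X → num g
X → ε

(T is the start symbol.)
LL(1) parsing maintains a stack (initially the start symbol over $) and the input. At each step: if the stack top is a terminal, match it against the current input token; if it is a non-terminal N, replace it with the RHS of M[N, lookahead] (the unique production whose predict set contains the lookahead).

Stack is shown with the top on the left.

Stack    Input    Action
------------------------
T $      num g $  output T → X
X $      num g $  output X → num g
num g $  num g $  match 'num'
g $      g $      match 'g'
$        $        accept

The string is accepted.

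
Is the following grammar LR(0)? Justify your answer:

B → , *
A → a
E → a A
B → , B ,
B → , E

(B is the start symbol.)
A grammar is LR(0) if no state in the canonical LR(0) collection has:
  - both a shift item (dot before a terminal) and a complete item (shift-reduce conflict), or
  - two or more complete items (reduce-reduce conflict; the accept item [B' → B .] counts as a complete item here).

Augment with B' → B and build the canonical LR(0) collection (I0 = CLOSURE({[B' → . B]}), then GOTO on every symbol after a dot until no new states appear). It has 10 states:
  I0: { [B → . , *], [B → . , B ,], [B → . , E], [B' → . B] }  — shift
  I1: { [B → , . *], [B → , . B ,], [B → , . E], [B → . , *], [B → . , B ,], [B → . , E], [E → . a A] }  — shift
  I2: { [B' → B .] }  — accept
  I3: { [B → , * .] }  — reduce
  I4: { [B → , B . ,] }  — shift
  I5: { [B → , E .] }  — reduce
  I6: { [A → . a], [E → a . A] }  — shift
  I7: { [E → a A .] }  — reduce
  I8: { [A → a .] }  — reduce
  I9: { [B → , B , .] }  — reduce

Every state is either a pure shift/goto state or contains exactly one complete item and nothing to shift — no conflicts. The grammar is LR(0).

Answer: Yes, the grammar is LR(0)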